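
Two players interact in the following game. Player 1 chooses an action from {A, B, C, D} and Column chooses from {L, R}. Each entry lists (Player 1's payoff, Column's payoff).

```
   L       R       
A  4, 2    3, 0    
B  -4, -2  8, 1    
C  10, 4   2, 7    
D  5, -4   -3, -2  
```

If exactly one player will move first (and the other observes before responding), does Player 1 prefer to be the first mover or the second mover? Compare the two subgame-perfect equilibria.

second

If Player 1 leads: Column's best replies are A→L, B→R, C→R, D→R; Player 1's induced payoffs 4, 8, 2, -3; outcome (B, R), payoffs (8, 1).
If Column leads: Player 1's best replies are L→C, R→B; Column's induced payoffs 4, 1; outcome (C, L), payoffs (10, 4).
Player 1 gets 8 moving first and 10 moving second, so Player 1 prefers to move second.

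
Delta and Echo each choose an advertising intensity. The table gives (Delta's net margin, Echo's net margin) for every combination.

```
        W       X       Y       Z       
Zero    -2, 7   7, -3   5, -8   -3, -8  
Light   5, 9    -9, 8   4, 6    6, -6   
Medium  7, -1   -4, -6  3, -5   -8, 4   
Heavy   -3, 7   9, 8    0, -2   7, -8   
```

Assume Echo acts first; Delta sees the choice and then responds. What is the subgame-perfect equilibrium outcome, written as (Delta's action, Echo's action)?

(Heavy, X)

Solve by backward induction (Echo leads).
- W: Delta compares -2, 5, 7, -3 and picks Medium; Echo would get -1.
- X: Delta compares 7, -9, -4, 9 and picks Heavy; Echo would get 8.
- Y: Delta compares 5, 4, 3, 0 and picks Zero; Echo would get -8.
- Z: Delta compares -3, 6, -8, 7 and picks Heavy; Echo would get -8.
Echo's induced payoffs are -1, 8, -8, -8, so Echo commits to X. Subgame-perfect outcome: (Heavy, X) with payoffs (9, 8).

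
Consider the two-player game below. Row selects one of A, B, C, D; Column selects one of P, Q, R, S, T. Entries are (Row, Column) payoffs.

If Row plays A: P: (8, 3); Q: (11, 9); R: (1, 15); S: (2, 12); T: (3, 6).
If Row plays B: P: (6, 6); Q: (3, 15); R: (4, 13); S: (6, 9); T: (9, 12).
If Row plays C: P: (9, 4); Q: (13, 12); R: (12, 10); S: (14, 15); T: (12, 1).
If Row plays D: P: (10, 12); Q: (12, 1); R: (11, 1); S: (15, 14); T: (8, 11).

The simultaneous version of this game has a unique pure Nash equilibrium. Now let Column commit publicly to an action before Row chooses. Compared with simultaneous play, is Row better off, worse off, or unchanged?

Work backward from Row's decision.
- P → Row plays D (best of 8, 6, 9, 10); Column gets 12.
- Q → Row plays C (best of 11, 3, 13, 12); Column gets 12.
- R → Row plays C (best of 1, 4, 12, 11); Column gets 10.
- S → Row plays D (best of 2, 6, 14, 15); Column gets 14.
- T → Row plays C (best of 3, 9, 12, 8); Column gets 1.
Maximizing over 12, 12, 10, 14, 1, Column chooses S. Subgame-perfect outcome: (D, S) with payoffs (15, 14).
Under simultaneous play:
Row's best replies: P→D; Q→C; R→C; S→D; T→C.
Column's best replies: A→R; B→Q; C→S; D→S.
Only (D, S) has each player best-responding; Nash payoffs (15, 14).
Row earns 15 sequentially versus 15 at the Nash outcome: unchanged.

unchanged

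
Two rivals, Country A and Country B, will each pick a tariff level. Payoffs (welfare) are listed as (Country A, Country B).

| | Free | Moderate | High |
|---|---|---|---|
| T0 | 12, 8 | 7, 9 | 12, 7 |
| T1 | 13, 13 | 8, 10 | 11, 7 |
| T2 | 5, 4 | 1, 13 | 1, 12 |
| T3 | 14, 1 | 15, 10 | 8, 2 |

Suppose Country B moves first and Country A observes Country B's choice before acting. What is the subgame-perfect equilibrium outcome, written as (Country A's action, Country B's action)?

(T3, Moderate)

Work backward from Country A's decision.
- Free: Country A compares 12, 13, 5, 14 and picks T3; Country B would get 1.
- Moderate: Country A compares 7, 8, 1, 15 and picks T3; Country B would get 10.
- High: Country A compares 12, 11, 1, 8 and picks T0; Country B would get 7.
Country B's induced payoffs are 1, 10, 7, so Country B commits to Moderate. Subgame-perfect outcome: (T3, Moderate) with payoffs (15, 10).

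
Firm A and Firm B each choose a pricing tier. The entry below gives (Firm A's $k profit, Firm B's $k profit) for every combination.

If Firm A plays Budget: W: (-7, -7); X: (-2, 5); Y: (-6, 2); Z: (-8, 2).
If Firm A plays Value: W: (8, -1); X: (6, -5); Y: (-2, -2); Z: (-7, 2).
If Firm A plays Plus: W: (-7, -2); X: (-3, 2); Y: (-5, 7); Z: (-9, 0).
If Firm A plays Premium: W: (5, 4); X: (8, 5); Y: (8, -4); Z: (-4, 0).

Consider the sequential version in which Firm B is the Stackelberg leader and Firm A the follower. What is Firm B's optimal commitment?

X

Work backward from Firm A's decision.
- W → Firm A plays Value (best of -7, 8, -7, 5); Firm B gets -1.
- X → Firm A plays Premium (best of -2, 6, -3, 8); Firm B gets 5.
- Y → Firm A plays Premium (best of -6, -2, -5, 8); Firm B gets -4.
- Z → Firm A plays Premium (best of -8, -7, -9, -4); Firm B gets 0.
Maximizing over -1, 5, -4, 0, Firm B chooses X. Subgame-perfect outcome: (Premium, X) with payoffs (8, 5).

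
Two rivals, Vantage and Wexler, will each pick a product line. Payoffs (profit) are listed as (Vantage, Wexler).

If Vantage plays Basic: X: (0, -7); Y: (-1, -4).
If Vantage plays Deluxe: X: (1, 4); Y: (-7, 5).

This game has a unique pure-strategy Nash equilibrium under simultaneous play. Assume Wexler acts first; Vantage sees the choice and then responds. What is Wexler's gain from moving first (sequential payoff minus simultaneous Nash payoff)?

Work backward from Vantage's decision.
- X: Vantage compares 0, 1 and picks Deluxe; Wexler would get 4.
- Y: Vantage compares -1, -7 and picks Basic; Wexler would get -4.
Maximizing over 4, -4, Wexler chooses X. Subgame-perfect outcome: (Deluxe, X) with payoffs (1, 4).
Now find the simultaneous Nash equilibrium.
Vantage's best replies: X→Deluxe; Y→Basic.
Wexler's best replies: Basic→Y; Deluxe→Y.
Only (Basic, Y) has each player best-responding; Nash payoffs (-1, -4).
Wexler's commitment gain: 4 − -4 = 8.

8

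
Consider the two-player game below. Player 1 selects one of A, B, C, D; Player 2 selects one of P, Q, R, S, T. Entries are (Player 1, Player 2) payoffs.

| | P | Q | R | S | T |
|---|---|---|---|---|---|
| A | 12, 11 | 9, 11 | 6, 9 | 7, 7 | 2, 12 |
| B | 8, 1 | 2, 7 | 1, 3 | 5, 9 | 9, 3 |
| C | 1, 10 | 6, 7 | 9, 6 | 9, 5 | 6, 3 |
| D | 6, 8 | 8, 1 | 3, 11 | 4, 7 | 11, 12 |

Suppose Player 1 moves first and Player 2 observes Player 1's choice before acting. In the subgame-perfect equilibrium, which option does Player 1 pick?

D

Work backward from Player 2's decision.
- A → Player 2 plays T (best of 11, 11, 9, 7, 12); Player 1 gets 2.
- B → Player 2 plays S (best of 1, 7, 3, 9, 3); Player 1 gets 5.
- C → Player 2 plays P (best of 10, 7, 6, 5, 3); Player 1 gets 1.
- D → Player 2 plays T (best of 8, 1, 11, 7, 12); Player 1 gets 11.
Among 2, 5, 1, 11, the best is 11 at D. Subgame-perfect outcome: (D, T) with payoffs (11, 12).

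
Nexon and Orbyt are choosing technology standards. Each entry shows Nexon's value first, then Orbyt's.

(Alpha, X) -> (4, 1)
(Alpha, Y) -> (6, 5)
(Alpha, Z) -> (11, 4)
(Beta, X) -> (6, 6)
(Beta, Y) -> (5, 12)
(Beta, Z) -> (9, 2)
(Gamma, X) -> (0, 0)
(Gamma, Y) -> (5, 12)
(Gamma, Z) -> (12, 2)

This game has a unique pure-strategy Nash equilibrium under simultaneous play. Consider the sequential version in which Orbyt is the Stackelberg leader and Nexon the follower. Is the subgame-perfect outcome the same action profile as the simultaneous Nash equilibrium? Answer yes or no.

no

Work backward from Nexon's decision.
- X: Nexon compares 4, 6, 0 and picks Beta; Orbyt would get 6.
- Y: Nexon compares 6, 5, 5 and picks Alpha; Orbyt would get 5.
- Z: Nexon compares 11, 9, 12 and picks Gamma; Orbyt would get 2.
Among 6, 5, 2, the best is 6 at X. Subgame-perfect outcome: (Beta, X) with payoffs (6, 6).
Under simultaneous play:
Nexon's best replies: X→Beta; Y→Alpha; Z→Gamma.
Orbyt's best replies: Alpha→Y; Beta→Y; Gamma→Y.
Only (Alpha, Y) has each player best-responding; Nash payoffs (6, 5).
Sequential outcome (Beta, X) differs from the Nash profile (Alpha, Y).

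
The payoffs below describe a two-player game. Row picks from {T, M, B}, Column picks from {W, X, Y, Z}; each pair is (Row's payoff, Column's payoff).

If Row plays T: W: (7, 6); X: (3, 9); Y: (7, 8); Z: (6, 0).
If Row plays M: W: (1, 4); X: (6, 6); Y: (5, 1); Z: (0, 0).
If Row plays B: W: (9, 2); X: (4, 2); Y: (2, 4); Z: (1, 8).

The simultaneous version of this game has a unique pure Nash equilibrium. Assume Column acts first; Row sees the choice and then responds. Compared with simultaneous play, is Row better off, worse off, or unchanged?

Backward induction with Column moving first.
- W: Row compares 7, 1, 9 and picks B; Column would get 2.
- X: Row compares 3, 6, 4 and picks M; Column would get 6.
- Y: Row compares 7, 5, 2 and picks T; Column would get 8.
- Z: Row compares 6, 0, 1 and picks T; Column would get 0.
Among 2, 6, 8, 0, the best is 8 at Y. Subgame-perfect outcome: (T, Y) with payoffs (7, 8).
Now find the simultaneous Nash equilibrium.
Row's best replies: W→B; X→M; Y→T; Z→T.
Column's best replies: T→X; M→X; B→Z.
Only (M, X) has each player best-responding; Nash payoffs (6, 6).
Row earns 7 sequentially versus 6 at the Nash outcome: better off.

better off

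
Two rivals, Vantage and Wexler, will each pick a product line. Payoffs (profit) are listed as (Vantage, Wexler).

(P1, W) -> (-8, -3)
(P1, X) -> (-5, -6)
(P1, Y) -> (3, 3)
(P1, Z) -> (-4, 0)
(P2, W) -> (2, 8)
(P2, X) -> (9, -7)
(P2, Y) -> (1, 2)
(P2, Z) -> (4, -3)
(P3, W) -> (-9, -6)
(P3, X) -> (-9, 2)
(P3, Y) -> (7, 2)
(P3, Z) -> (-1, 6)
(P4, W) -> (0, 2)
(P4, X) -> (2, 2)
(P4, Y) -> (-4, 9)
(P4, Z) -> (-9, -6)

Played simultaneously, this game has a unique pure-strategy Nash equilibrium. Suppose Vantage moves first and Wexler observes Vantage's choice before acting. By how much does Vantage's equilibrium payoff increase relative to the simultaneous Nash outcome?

Backward induction with Vantage moving first.
- P1: Wexler compares -3, -6, 3, 0 and picks Y; Vantage would get 3.
- P2: Wexler compares 8, -7, 2, -3 and picks W; Vantage would get 2.
- P3: Wexler compares -6, 2, 2, 6 and picks Z; Vantage would get -1.
- P4: Wexler compares 2, 2, 9, -6 and picks Y; Vantage would get -4.
Among 3, 2, -1, -4, the best is 3 at P1. Subgame-perfect outcome: (P1, Y) with payoffs (3, 3).
Under simultaneous play:
Vantage's best replies: W→P2; X→P2; Y→P3; Z→P2.
Wexler's best replies: P1→Y; P2→W; P3→Z; P4→Y.
Only (P2, W) has each player best-responding; Nash payoffs (2, 8).
Vantage's commitment gain: 3 − 2 = 1.

1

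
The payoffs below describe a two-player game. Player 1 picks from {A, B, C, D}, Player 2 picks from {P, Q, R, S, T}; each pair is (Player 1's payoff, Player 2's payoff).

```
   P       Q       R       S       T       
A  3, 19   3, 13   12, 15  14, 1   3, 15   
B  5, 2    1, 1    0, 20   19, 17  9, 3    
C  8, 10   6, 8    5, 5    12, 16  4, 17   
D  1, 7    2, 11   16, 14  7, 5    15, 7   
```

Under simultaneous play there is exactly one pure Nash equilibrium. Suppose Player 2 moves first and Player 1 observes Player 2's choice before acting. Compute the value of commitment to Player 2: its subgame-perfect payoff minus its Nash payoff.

Work backward from Player 1's decision.
- P: BR = C, leader payoff 10.
- Q: BR = C, leader payoff 8.
- R: BR = D, leader payoff 14.
- S: BR = B, leader payoff 17.
- T: BR = D, leader payoff 7.
Maximizing over 10, 8, 14, 17, 7, Player 2 chooses S. Subgame-perfect outcome: (B, S) with payoffs (19, 17).
Now find the simultaneous Nash equilibrium.
Player 1's best replies: P→C; Q→C; R→D; S→B; T→D.
Player 2's best replies: A→P; B→R; C→T; D→R.
Only (D, R) has each player best-responding; Nash payoffs (16, 14).
Player 2's commitment gain: 17 − 14 = 3.

3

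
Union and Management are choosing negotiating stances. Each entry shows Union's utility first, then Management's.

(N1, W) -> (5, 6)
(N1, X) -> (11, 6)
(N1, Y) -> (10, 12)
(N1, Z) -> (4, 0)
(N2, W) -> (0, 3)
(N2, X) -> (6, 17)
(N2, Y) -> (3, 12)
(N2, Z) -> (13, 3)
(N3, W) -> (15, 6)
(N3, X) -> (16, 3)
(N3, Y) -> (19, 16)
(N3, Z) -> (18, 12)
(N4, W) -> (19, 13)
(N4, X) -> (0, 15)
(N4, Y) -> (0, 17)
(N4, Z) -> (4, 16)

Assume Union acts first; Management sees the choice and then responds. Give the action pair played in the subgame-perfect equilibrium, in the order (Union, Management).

(N3, Y)

Backward induction with Union moving first.
- N1: BR = Y, leader payoff 10.
- N2: BR = X, leader payoff 6.
- N3: BR = Y, leader payoff 19.
- N4: BR = Y, leader payoff 0.
Among 10, 6, 19, 0, the best is 19 at N3. Subgame-perfect outcome: (N3, Y) with payoffs (19, 16).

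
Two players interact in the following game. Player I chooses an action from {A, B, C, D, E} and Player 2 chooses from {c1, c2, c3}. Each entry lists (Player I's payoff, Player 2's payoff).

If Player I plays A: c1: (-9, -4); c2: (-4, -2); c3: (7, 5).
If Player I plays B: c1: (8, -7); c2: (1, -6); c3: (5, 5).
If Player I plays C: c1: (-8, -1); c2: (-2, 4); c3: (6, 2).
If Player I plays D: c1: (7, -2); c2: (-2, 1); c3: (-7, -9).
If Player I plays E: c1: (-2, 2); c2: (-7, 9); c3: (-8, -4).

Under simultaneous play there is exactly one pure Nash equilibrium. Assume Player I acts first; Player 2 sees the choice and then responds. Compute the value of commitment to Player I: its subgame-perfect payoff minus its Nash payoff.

0

Backward induction with Player I moving first.
- A: Player 2 compares -4, -2, 5 and picks c3; Player I would get 7.
- B: Player 2 compares -7, -6, 5 and picks c3; Player I would get 5.
- C: Player 2 compares -1, 4, 2 and picks c2; Player I would get -2.
- D: Player 2 compares -2, 1, -9 and picks c2; Player I would get -2.
- E: Player 2 compares 2, 9, -4 and picks c2; Player I would get -7.
Player I's induced payoffs are 7, 5, -2, -2, -7, so Player I commits to A. Subgame-perfect outcome: (A, c3) with payoffs (7, 5).
Now find the simultaneous Nash equilibrium.
Player I's best replies: c1→B; c2→B; c3→A.
Player 2's best replies: A→c3; B→c3; C→c2; D→c2; E→c2.
The unique mutual best reply is (A, c3), giving (7, 5).
Player I's commitment gain: 7 − 7 = 0.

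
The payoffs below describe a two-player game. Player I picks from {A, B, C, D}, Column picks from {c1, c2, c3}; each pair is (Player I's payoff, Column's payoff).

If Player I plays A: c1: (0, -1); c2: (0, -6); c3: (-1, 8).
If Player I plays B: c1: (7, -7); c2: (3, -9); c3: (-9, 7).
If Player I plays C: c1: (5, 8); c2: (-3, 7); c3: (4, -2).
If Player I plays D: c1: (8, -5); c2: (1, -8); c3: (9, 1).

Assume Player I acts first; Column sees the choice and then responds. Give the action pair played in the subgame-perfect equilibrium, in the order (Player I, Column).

(D, c3)

Work backward from Column's decision.
- A: BR = c3, leader payoff -1.
- B: BR = c3, leader payoff -9.
- C: BR = c1, leader payoff 5.
- D: BR = c3, leader payoff 9.
Maximizing over -1, -9, 5, 9, Player I chooses D. Subgame-perfect outcome: (D, c3) with payoffs (9, 1).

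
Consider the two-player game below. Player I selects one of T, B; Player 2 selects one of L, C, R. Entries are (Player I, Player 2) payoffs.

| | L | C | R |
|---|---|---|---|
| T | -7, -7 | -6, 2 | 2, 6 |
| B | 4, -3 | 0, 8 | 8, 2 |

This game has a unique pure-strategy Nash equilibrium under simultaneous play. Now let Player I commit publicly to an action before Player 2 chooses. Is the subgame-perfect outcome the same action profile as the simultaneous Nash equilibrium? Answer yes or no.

Backward induction with Player I moving first.
- T → Player 2 plays R (best of -7, 2, 6); Player I gets 2.
- B → Player 2 plays C (best of -3, 8, 2); Player I gets 0.
Player I's induced payoffs are 2, 0, so Player I commits to T. Subgame-perfect outcome: (T, R) with payoffs (2, 6).
Now find the simultaneous Nash equilibrium.
Player I's best replies: L→B; C→B; R→B.
Player 2's best replies: T→R; B→C.
The unique mutual best reply is (B, C), giving (0, 8).
Sequential outcome (T, R) differs from the Nash profile (B, C).

no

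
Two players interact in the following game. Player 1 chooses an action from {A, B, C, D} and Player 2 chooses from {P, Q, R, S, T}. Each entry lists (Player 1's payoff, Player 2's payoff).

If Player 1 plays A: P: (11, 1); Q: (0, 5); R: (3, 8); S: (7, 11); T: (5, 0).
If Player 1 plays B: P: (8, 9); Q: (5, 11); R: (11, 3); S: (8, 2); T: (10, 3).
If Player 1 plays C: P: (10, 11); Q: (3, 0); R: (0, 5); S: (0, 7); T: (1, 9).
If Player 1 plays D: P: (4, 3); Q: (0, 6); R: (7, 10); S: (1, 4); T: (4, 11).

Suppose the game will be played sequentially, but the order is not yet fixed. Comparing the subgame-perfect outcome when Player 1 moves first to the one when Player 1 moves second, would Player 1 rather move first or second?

first

If Player 1 leads: Player 2's best replies are A→S, B→Q, C→P, D→T; Player 1's induced payoffs 7, 5, 10, 4; outcome (C, P), payoffs (10, 11).
If Player 2 leads: Player 1's best replies are P→A, Q→B, R→B, S→B, T→B; Player 2's induced payoffs 1, 11, 3, 2, 3; outcome (B, Q), payoffs (5, 11).
Player 1 gets 10 moving first and 5 moving second, so Player 1 prefers to move first.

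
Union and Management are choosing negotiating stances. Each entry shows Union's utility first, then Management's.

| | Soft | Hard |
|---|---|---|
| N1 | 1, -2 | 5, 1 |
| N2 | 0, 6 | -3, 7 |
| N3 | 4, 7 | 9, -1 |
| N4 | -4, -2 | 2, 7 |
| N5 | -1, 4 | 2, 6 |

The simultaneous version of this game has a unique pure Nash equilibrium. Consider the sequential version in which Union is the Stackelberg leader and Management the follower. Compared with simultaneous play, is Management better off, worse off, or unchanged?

Work backward from Management's decision.
- N1 → Management plays Hard (best of -2, 1); Union gets 5.
- N2 → Management plays Hard (best of 6, 7); Union gets -3.
- N3 → Management plays Soft (best of 7, -1); Union gets 4.
- N4 → Management plays Hard (best of -2, 7); Union gets 2.
- N5 → Management plays Hard (best of 4, 6); Union gets 2.
Among 5, -3, 4, 2, 2, the best is 5 at N1. Subgame-perfect outcome: (N1, Hard) with payoffs (5, 1).
For the simultaneous game, intersect best replies.
Union's best replies: Soft→N3; Hard→N3.
Management's best replies: N1→Hard; N2→Hard; N3→Soft; N4→Hard; N5→Hard.
Only (N3, Soft) has each player best-responding; Nash payoffs (4, 7).
Management earns 1 sequentially versus 7 at the Nash outcome: worse off.

worse off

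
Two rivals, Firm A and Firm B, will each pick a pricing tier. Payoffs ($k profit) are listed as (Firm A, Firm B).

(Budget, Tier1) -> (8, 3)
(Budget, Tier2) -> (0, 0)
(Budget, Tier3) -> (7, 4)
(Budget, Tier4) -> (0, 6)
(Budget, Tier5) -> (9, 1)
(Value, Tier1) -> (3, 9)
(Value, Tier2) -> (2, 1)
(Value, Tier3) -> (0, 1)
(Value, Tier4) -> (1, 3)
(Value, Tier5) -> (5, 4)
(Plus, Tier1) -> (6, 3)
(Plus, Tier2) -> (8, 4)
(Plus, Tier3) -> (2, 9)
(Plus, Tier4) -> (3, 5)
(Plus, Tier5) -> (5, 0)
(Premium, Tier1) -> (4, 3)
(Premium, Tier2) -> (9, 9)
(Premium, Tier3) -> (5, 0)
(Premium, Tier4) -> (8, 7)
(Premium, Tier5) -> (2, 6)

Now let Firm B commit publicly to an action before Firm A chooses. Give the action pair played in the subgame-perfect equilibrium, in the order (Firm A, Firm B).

Backward induction with Firm B moving first.
- Tier1: BR = Budget, leader payoff 3.
- Tier2: BR = Premium, leader payoff 9.
- Tier3: BR = Budget, leader payoff 4.
- Tier4: BR = Premium, leader payoff 7.
- Tier5: BR = Budget, leader payoff 1.
Maximizing over 3, 9, 4, 7, 1, Firm B chooses Tier2. Subgame-perfect outcome: (Premium, Tier2) with payoffs (9, 9).

(Premium, Tier2)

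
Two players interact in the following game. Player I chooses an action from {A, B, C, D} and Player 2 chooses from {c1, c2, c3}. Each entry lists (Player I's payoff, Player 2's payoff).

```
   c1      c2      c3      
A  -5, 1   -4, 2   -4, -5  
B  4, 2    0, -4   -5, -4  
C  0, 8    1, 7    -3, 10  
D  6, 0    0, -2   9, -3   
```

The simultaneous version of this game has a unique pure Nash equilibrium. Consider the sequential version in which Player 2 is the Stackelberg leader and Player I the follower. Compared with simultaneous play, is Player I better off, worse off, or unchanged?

Player I best-responds to each possible Player 2 move:
- c1: Player I compares -5, 4, 0, 6 and picks D; Player 2 would get 0.
- c2: Player I compares -4, 0, 1, 0 and picks C; Player 2 would get 7.
- c3: Player I compares -4, -5, -3, 9 and picks D; Player 2 would get -3.
Maximizing over 0, 7, -3, Player 2 chooses c2. Subgame-perfect outcome: (C, c2) with payoffs (1, 7).
For the simultaneous game, intersect best replies.
Player I's best replies: c1→D; c2→C; c3→D.
Player 2's best replies: A→c2; B→c1; C→c3; D→c1.
Only (D, c1) has each player best-responding; Nash payoffs (6, 0).
Player I earns 1 sequentially versus 6 at the Nash outcome: worse off.

worse off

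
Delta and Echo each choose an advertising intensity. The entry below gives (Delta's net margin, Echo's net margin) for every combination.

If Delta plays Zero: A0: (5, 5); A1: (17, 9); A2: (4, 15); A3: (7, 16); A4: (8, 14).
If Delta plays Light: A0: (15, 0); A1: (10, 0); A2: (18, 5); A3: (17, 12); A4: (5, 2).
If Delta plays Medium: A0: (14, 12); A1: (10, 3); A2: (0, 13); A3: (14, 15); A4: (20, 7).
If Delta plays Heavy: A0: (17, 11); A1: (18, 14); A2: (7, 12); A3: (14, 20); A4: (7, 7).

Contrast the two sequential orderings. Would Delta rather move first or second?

If Delta leads: Echo's best replies are Zero→A3, Light→A3, Medium→A3, Heavy→A3; Delta's induced payoffs 7, 17, 14, 14; outcome (Light, A3), payoffs (17, 12).
If Echo leads: Delta's best replies are A0→Heavy, A1→Heavy, A2→Light, A3→Light, A4→Medium; Echo's induced payoffs 11, 14, 5, 12, 7; outcome (Heavy, A1), payoffs (18, 14).
Delta gets 17 moving first and 18 moving second, so Delta prefers to move second.

second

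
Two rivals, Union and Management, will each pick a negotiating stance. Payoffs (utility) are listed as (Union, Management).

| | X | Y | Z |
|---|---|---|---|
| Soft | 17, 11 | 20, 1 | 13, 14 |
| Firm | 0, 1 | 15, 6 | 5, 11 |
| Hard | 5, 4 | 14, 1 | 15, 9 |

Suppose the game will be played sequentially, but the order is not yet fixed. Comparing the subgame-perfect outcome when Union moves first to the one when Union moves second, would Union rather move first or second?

second

If Union leads: Management's best replies are Soft→Z, Firm→Z, Hard→Z; Union's induced payoffs 13, 5, 15; outcome (Hard, Z), payoffs (15, 9).
If Management leads: Union's best replies are X→Soft, Y→Soft, Z→Hard; Management's induced payoffs 11, 1, 9; outcome (Soft, X), payoffs (17, 11).
Union gets 15 moving first and 17 moving second, so Union prefers to move second.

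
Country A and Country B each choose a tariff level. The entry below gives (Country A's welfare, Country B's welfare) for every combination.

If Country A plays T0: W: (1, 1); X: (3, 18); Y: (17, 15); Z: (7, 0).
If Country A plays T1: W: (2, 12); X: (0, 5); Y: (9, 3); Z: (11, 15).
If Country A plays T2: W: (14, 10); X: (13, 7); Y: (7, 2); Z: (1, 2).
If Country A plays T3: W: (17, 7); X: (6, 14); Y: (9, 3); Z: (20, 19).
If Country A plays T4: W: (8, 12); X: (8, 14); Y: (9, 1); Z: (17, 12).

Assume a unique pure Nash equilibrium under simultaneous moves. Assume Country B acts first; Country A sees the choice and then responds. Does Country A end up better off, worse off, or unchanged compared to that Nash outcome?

unchanged

Work backward from Country A's decision.
- W: Country A compares 1, 2, 14, 17, 8 and picks T3; Country B would get 7.
- X: Country A compares 3, 0, 13, 6, 8 and picks T2; Country B would get 7.
- Y: Country A compares 17, 9, 7, 9, 9 and picks T0; Country B would get 15.
- Z: Country A compares 7, 11, 1, 20, 17 and picks T3; Country B would get 19.
Among 7, 7, 15, 19, the best is 19 at Z. Subgame-perfect outcome: (T3, Z) with payoffs (20, 19).
Under simultaneous play:
Country A's best replies: W→T3; X→T2; Y→T0; Z→T3.
Country B's best replies: T0→X; T1→Z; T2→W; T3→Z; T4→X.
The unique mutual best reply is (T3, Z), giving (20, 19).
Country A earns 20 sequentially versus 20 at the Nash outcome: unchanged.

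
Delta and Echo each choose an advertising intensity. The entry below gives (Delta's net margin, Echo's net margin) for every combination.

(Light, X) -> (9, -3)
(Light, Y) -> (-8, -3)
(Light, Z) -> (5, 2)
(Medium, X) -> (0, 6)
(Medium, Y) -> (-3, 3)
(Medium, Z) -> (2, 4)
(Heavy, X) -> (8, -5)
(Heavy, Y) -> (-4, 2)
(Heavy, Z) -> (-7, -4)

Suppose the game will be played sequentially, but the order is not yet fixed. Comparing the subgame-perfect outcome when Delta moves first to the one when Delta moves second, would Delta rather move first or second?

first

If Delta leads: Echo's best replies are Light→Z, Medium→X, Heavy→Y; Delta's induced payoffs 5, 0, -4; outcome (Light, Z), payoffs (5, 2).
If Echo leads: Delta's best replies are X→Light, Y→Medium, Z→Light; Echo's induced payoffs -3, 3, 2; outcome (Medium, Y), payoffs (-3, 3).
Delta gets 5 moving first and -3 moving second, so Delta prefers to move first.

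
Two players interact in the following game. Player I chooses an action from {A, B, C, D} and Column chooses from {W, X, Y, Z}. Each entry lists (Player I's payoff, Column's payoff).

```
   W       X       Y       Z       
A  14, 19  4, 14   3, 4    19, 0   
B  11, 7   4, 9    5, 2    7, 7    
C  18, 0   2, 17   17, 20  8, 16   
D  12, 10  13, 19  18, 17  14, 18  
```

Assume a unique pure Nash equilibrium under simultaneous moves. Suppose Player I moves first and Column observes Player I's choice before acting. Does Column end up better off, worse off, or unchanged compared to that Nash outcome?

Solve by backward induction (Player I leads).
- A: BR = W, leader payoff 14.
- B: BR = X, leader payoff 4.
- C: BR = Y, leader payoff 17.
- D: BR = X, leader payoff 13.
Player I's induced payoffs are 14, 4, 17, 13, so Player I commits to C. Subgame-perfect outcome: (C, Y) with payoffs (17, 20).
For the simultaneous game, intersect best replies.
Player I's best replies: W→C; X→D; Y→D; Z→A.
Column's best replies: A→W; B→X; C→Y; D→X.
The unique mutual best reply is (D, X), giving (13, 19).
Column earns 20 sequentially versus 19 at the Nash outcome: better off.

better off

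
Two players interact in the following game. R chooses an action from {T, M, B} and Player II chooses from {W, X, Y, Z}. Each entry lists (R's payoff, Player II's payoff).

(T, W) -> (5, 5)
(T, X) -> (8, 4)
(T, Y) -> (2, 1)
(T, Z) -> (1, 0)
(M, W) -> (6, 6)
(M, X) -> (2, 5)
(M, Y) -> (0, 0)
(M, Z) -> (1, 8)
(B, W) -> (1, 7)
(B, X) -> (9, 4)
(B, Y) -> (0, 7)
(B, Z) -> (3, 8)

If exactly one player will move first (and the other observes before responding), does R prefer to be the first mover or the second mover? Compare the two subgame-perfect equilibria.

first

If R leads: Player II's best replies are T→W, M→Z, B→Z; R's induced payoffs 5, 1, 3; outcome (T, W), payoffs (5, 5).
If Player II leads: R's best replies are W→M, X→B, Y→T, Z→B; Player II's induced payoffs 6, 4, 1, 8; outcome (B, Z), payoffs (3, 8).
R gets 5 moving first and 3 moving second, so R prefers to move first.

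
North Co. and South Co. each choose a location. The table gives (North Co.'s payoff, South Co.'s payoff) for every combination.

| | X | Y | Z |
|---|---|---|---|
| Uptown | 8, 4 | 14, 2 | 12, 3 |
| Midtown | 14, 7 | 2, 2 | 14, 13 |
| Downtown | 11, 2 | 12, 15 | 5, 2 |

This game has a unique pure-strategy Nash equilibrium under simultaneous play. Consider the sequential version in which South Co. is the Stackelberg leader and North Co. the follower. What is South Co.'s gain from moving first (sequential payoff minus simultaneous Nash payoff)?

0

Solve by backward induction (South Co. leads).
- X: BR = Midtown, leader payoff 7.
- Y: BR = Uptown, leader payoff 2.
- Z: BR = Midtown, leader payoff 13.
Among 7, 2, 13, the best is 13 at Z. Subgame-perfect outcome: (Midtown, Z) with payoffs (14, 13).
Under simultaneous play:
North Co.'s best replies: X→Midtown; Y→Uptown; Z→Midtown.
South Co.'s best replies: Uptown→X; Midtown→Z; Downtown→Y.
Only (Midtown, Z) has each player best-responding; Nash payoffs (14, 13).
South Co.'s commitment gain: 13 − 13 = 0.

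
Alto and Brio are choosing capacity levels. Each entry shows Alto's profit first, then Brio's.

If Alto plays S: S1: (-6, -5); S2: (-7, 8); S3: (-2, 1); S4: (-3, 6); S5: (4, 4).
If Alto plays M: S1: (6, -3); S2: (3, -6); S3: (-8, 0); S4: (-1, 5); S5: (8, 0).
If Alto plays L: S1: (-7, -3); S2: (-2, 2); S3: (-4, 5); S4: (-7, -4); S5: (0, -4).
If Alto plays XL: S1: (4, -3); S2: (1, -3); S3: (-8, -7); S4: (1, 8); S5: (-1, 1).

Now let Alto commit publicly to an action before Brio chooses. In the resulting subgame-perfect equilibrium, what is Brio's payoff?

Brio best-responds to each possible Alto move:
- S: Brio compares -5, 8, 1, 6, 4 and picks S2; Alto would get -7.
- M: Brio compares -3, -6, 0, 5, 0 and picks S4; Alto would get -1.
- L: Brio compares -3, 2, 5, -4, -4 and picks S3; Alto would get -4.
- XL: Brio compares -3, -3, -7, 8, 1 and picks S4; Alto would get 1.
Maximizing over -7, -1, -4, 1, Alto chooses XL. Subgame-perfect outcome: (XL, S4) with payoffs (1, 8).

8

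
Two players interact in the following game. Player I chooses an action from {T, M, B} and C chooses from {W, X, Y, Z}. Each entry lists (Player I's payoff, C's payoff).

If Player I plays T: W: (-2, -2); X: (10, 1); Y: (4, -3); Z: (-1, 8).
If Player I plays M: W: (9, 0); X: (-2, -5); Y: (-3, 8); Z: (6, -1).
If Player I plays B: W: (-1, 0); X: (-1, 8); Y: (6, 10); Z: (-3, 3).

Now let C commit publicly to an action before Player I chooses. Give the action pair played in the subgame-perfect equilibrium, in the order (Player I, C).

(B, Y)

Solve by backward induction (C leads).
- W: BR = M, leader payoff 0.
- X: BR = T, leader payoff 1.
- Y: BR = B, leader payoff 10.
- Z: BR = M, leader payoff -1.
Maximizing over 0, 1, 10, -1, C chooses Y. Subgame-perfect outcome: (B, Y) with payoffs (6, 10).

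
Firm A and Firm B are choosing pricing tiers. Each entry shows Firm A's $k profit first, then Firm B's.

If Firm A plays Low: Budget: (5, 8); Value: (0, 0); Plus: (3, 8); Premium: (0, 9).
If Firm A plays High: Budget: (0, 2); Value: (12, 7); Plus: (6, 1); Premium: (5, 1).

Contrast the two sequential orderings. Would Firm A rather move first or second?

first

If Firm A leads: Firm B's best replies are Low→Premium, High→Value; Firm A's induced payoffs 0, 12; outcome (High, Value), payoffs (12, 7).
If Firm B leads: Firm A's best replies are Budget→Low, Value→High, Plus→High, Premium→High; Firm B's induced payoffs 8, 7, 1, 1; outcome (Low, Budget), payoffs (5, 8).
Firm A gets 12 moving first and 5 moving second, so Firm A prefers to move first.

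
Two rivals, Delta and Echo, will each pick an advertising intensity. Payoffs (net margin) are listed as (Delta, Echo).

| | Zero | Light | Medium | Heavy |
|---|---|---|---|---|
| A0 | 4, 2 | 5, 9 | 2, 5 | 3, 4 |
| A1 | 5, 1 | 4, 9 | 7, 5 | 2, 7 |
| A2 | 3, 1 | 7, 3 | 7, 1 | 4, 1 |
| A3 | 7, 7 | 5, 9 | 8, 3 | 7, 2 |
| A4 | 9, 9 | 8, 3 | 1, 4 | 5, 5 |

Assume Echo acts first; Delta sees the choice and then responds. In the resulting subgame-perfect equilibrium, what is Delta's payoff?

9

Delta best-responds to each possible Echo move:
- Zero: BR = A4, leader payoff 9.
- Light: BR = A4, leader payoff 3.
- Medium: BR = A3, leader payoff 3.
- Heavy: BR = A3, leader payoff 2.
Echo's induced payoffs are 9, 3, 3, 2, so Echo commits to Zero. Subgame-perfect outcome: (A4, Zero) with payoffs (9, 9).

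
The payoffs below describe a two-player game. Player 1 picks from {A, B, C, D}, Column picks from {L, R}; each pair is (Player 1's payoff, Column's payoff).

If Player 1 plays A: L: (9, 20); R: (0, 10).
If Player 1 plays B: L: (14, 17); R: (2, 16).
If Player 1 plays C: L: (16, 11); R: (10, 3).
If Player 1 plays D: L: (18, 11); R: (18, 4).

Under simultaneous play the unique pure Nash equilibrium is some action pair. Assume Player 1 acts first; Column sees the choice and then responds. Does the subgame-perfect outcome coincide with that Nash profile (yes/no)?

yes

Solve by backward induction (Player 1 leads).
- A: BR = L, leader payoff 9.
- B: BR = L, leader payoff 14.
- C: BR = L, leader payoff 16.
- D: BR = L, leader payoff 18.
Player 1's induced payoffs are 9, 14, 16, 18, so Player 1 commits to D. Subgame-perfect outcome: (D, L) with payoffs (18, 11).
Now find the simultaneous Nash equilibrium.
Player 1's best replies: L→D; R→D.
Column's best replies: A→L; B→L; C→L; D→L.
Only (D, L) has each player best-responding; Nash payoffs (18, 11).
Sequential outcome (D, L) coincides with the Nash profile (D, L).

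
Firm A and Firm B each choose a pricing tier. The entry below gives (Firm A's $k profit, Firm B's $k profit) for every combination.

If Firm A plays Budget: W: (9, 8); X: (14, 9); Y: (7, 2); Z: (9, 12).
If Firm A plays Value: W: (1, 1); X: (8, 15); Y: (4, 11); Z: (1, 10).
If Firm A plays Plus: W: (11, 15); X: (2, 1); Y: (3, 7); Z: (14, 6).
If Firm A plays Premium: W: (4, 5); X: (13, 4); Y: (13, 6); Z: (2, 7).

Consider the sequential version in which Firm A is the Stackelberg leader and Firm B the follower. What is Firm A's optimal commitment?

Plus

Work backward from Firm B's decision.
- Budget → Firm B plays Z (best of 8, 9, 2, 12); Firm A gets 9.
- Value → Firm B plays X (best of 1, 15, 11, 10); Firm A gets 8.
- Plus → Firm B plays W (best of 15, 1, 7, 6); Firm A gets 11.
- Premium → Firm B plays Z (best of 5, 4, 6, 7); Firm A gets 2.
Among 9, 8, 11, 2, the best is 11 at Plus. Subgame-perfect outcome: (Plus, W) with payoffs (11, 15).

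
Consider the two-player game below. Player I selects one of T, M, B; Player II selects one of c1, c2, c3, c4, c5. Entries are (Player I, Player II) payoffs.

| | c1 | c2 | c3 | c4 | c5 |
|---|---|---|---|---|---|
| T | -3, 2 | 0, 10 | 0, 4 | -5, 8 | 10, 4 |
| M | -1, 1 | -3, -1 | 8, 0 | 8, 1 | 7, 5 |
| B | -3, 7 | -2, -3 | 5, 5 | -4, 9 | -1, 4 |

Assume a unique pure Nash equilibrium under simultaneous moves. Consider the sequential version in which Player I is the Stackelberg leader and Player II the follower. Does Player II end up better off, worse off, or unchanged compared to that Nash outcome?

worse off

Work backward from Player II's decision.
- T: Player II compares 2, 10, 4, 8, 4 and picks c2; Player I would get 0.
- M: Player II compares 1, -1, 0, 1, 5 and picks c5; Player I would get 7.
- B: Player II compares 7, -3, 5, 9, 4 and picks c4; Player I would get -4.
Maximizing over 0, 7, -4, Player I chooses M. Subgame-perfect outcome: (M, c5) with payoffs (7, 5).
Under simultaneous play:
Player I's best replies: c1→M; c2→T; c3→M; c4→M; c5→T.
Player II's best replies: T→c2; M→c5; B→c4.
Only (T, c2) has each player best-responding; Nash payoffs (0, 10).
Player II earns 5 sequentially versus 10 at the Nash outcome: worse off.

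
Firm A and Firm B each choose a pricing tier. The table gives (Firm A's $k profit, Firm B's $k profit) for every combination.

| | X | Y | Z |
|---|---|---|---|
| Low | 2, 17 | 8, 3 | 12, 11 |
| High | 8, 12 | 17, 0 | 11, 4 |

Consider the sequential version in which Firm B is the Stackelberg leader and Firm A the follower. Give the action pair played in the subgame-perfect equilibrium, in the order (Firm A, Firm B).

(High, X)

Backward induction with Firm B moving first.
- X → Firm A plays High (best of 2, 8); Firm B gets 12.
- Y → Firm A plays High (best of 8, 17); Firm B gets 0.
- Z → Firm A plays Low (best of 12, 11); Firm B gets 11.
Among 12, 0, 11, the best is 12 at X. Subgame-perfect outcome: (High, X) with payoffs (8, 12).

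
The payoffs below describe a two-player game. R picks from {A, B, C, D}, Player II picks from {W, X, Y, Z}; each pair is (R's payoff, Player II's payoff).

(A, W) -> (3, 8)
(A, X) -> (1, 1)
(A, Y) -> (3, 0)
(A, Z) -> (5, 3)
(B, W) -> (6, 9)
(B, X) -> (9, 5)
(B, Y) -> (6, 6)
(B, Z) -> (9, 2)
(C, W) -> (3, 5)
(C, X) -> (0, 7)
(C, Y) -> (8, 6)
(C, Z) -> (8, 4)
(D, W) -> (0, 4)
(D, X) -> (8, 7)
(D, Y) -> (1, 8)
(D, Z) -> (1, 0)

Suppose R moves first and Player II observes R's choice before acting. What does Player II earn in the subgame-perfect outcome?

Player II best-responds to each possible R move:
- A: BR = W, leader payoff 3.
- B: BR = W, leader payoff 6.
- C: BR = X, leader payoff 0.
- D: BR = Y, leader payoff 1.
R's induced payoffs are 3, 6, 0, 1, so R commits to B. Subgame-perfect outcome: (B, W) with payoffs (6, 9).

9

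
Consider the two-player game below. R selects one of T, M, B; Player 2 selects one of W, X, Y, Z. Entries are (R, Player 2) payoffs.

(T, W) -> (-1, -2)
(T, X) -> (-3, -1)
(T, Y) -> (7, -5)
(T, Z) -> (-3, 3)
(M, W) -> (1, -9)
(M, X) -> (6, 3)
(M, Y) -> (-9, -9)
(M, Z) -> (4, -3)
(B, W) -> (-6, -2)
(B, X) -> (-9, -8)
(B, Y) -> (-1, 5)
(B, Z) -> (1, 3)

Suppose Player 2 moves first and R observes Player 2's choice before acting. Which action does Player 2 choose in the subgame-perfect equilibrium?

X

Backward induction with Player 2 moving first.
- W: BR = M, leader payoff -9.
- X: BR = M, leader payoff 3.
- Y: BR = T, leader payoff -5.
- Z: BR = M, leader payoff -3.
Among -9, 3, -5, -3, the best is 3 at X. Subgame-perfect outcome: (M, X) with payoffs (6, 3).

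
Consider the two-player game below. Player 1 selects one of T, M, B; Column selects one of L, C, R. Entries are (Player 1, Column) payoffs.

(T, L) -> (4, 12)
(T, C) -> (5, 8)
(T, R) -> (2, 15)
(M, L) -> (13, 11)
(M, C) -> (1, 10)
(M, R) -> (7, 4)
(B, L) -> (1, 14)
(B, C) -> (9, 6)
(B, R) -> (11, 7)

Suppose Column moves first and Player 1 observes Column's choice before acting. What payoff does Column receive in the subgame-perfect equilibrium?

11

Player 1 best-responds to each possible Column move:
- L → Player 1 plays M (best of 4, 13, 1); Column gets 11.
- C → Player 1 plays B (best of 5, 1, 9); Column gets 6.
- R → Player 1 plays B (best of 2, 7, 11); Column gets 7.
Column's induced payoffs are 11, 6, 7, so Column commits to L. Subgame-perfect outcome: (M, L) with payoffs (13, 11).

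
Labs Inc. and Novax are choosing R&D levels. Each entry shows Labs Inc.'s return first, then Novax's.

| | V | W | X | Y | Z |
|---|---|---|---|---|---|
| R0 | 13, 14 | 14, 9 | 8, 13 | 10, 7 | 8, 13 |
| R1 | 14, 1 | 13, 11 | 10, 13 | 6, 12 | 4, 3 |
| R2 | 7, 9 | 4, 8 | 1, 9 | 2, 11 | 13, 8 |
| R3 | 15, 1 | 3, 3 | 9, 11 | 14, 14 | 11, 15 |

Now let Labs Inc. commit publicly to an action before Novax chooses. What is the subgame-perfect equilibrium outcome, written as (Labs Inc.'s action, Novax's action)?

Backward induction with Labs Inc. moving first.
- R0: Novax compares 14, 9, 13, 7, 13 and picks V; Labs Inc. would get 13.
- R1: Novax compares 1, 11, 13, 12, 3 and picks X; Labs Inc. would get 10.
- R2: Novax compares 9, 8, 9, 11, 8 and picks Y; Labs Inc. would get 2.
- R3: Novax compares 1, 3, 11, 14, 15 and picks Z; Labs Inc. would get 11.
Labs Inc.'s induced payoffs are 13, 10, 2, 11, so Labs Inc. commits to R0. Subgame-perfect outcome: (R0, V) with payoffs (13, 14).

(R0, V)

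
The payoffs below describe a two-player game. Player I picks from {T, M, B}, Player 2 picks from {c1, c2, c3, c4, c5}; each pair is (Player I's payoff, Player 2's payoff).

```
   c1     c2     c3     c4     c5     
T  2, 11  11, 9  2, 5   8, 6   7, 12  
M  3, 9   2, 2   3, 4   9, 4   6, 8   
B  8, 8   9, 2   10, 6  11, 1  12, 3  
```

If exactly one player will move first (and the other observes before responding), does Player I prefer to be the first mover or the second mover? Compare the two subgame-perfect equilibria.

If Player I leads: Player 2's best replies are T→c5, M→c1, B→c1; Player I's induced payoffs 7, 3, 8; outcome (B, c1), payoffs (8, 8).
If Player 2 leads: Player I's best replies are c1→B, c2→T, c3→B, c4→B, c5→B; Player 2's induced payoffs 8, 9, 6, 1, 3; outcome (T, c2), payoffs (11, 9).
Player I gets 8 moving first and 11 moving second, so Player I prefers to move second.

second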